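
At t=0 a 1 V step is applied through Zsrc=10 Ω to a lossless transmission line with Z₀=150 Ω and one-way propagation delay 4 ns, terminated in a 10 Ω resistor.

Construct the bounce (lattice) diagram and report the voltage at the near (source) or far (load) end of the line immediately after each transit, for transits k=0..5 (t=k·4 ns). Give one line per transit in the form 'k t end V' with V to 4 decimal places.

0 0 source 0.9375
1 4 load 0.1172
2 8 source 0.8350
3 12 load 0.2069
4 16 source 0.7565
5 20 load 0.2756

Γ_L=-0.875000, Γ_S=-0.875000; launch V₁=1·150/160=0.937500
k=0 src: V=0.9375
k=1 load: inc=0.937500, refl=0.937500·-0.875000=-0.8203; V=0.000000+0.937500+-0.820312=0.1172
k=2 src: inc=-0.820312, refl=-0.820312·-0.875000=0.7178; V=0.937500+-0.820312+0.717773=0.8350
k=3 load: inc=0.717773, refl=0.717773·-0.875000=-0.6281; V=0.117188+0.717773+-0.628052=0.2069
k=4 src: inc=-0.628052, refl=-0.628052·-0.875000=0.5495; V=0.834961+-0.628052+0.549545=0.7565
k=5 load: inc=0.549545, refl=0.549545·-0.875000=-0.4809; V=0.206909+0.549545+-0.480852=0.2756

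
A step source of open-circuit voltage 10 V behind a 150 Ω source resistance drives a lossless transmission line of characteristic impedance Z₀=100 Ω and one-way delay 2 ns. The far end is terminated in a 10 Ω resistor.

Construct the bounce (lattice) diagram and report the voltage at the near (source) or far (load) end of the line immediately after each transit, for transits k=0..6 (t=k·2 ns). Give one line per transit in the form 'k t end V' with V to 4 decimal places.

0 0 source 4.0000
1 2 load 0.7273
2 4 source 0.0727
3 6 load 0.6083
4 8 source 0.7154
5 10 load 0.6277
6 12 source 0.6102

Γ_L=-0.818182, Γ_S=0.200000; launch V₁=10·100/250=4.000000
k=0 src: V=4.0000
k=1 load: inc=4.000000, refl=4.000000·-0.818182=-3.2727; V=0.000000+4.000000+-3.272727=0.7273
k=2 src: inc=-3.272727, refl=-3.272727·0.200000=-0.6545; V=4.000000+-3.272727+-0.654545=0.0727
k=3 load: inc=-0.654545, refl=-0.654545·-0.818182=0.5355; V=0.727273+-0.654545+0.535537=0.6083
k=4 src: inc=0.535537, refl=0.535537·0.200000=0.1071; V=0.072727+0.535537+0.107107=0.7154
k=5 load: inc=0.107107, refl=0.107107·-0.818182=-0.0876; V=0.608264+0.107107+-0.087633=0.6277
k=6 src: inc=-0.087633, refl=-0.087633·0.200000=-0.0175; V=0.715372+-0.087633+-0.017527=0.6102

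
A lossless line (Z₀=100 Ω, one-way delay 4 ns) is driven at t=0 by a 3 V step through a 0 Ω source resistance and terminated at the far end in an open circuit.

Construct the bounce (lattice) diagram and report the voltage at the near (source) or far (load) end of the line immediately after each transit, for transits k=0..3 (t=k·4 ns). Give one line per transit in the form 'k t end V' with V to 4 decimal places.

Γ_L=1.000000, Γ_S=-1.000000; launch V₁=3·100/100=3.000000
k=0 src: V=3.0000
k=1 load: inc=3.000000, refl=3.000000·1.000000=3.0000; V=0.000000+3.000000+3.000000=6.0000
k=2 src: inc=3.000000, refl=3.000000·-1.000000=-3.0000; V=3.000000+3.000000+-3.000000=3.0000
k=3 load: inc=-3.000000, refl=-3.000000·1.000000=-3.0000; V=6.000000+-3.000000+-3.000000=0.0000

0 0 source 3.0000
1 4 load 6.0000
2 8 source 3.0000
3 12 load 0.0000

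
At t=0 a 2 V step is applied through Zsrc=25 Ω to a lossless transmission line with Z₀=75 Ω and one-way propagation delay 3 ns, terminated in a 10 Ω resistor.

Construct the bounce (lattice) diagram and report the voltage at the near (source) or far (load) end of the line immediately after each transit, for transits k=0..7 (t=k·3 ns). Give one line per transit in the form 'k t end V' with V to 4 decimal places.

0 0 source 1.5000
1 3 load 0.3529
2 6 source 0.9265
3 9 load 0.4879
4 12 source 0.7072
5 15 load 0.5395
6 18 source 0.6233
7 21 load 0.5592

Γ_L=-0.764706, Γ_S=-0.500000; launch V₁=2·75/100=1.500000
k=0 src: V=1.5000
k=1 load: inc=1.500000, refl=1.500000·-0.764706=-1.1471; V=0.000000+1.500000+-1.147059=0.3529
k=2 src: inc=-1.147059, refl=-1.147059·-0.500000=0.5735; V=1.500000+-1.147059+0.573529=0.9265
k=3 load: inc=0.573529, refl=0.573529·-0.764706=-0.4386; V=0.352941+0.573529+-0.438581=0.4879
k=4 src: inc=-0.438581, refl=-0.438581·-0.500000=0.2193; V=0.926471+-0.438581+0.219291=0.7072
k=5 load: inc=0.219291, refl=0.219291·-0.764706=-0.1677; V=0.487889+0.219291+-0.167693=0.5395
k=6 src: inc=-0.167693, refl=-0.167693·-0.500000=0.0838; V=0.707180+-0.167693+0.083846=0.6233
k=7 load: inc=0.083846, refl=0.083846·-0.764706=-0.0641; V=0.539487+0.083846+-0.064118=0.5592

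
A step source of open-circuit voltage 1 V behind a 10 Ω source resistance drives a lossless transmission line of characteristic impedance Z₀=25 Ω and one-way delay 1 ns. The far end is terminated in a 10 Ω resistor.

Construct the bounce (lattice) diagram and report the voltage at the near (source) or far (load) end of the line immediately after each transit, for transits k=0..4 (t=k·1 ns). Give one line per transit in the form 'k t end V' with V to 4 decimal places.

0 0 source 0.7143
1 1 load 0.4082
2 2 source 0.5394
3 3 load 0.4831
4 4 source 0.5072

Γ_L=-0.428571, Γ_S=-0.428571; launch V₁=1·25/35=0.714286
k=0 src: V=0.7143
k=1 load: inc=0.714286, refl=0.714286·-0.428571=-0.3061; V=0.000000+0.714286+-0.306122=0.4082
k=2 src: inc=-0.306122, refl=-0.306122·-0.428571=0.1312; V=0.714286+-0.306122+0.131195=0.5394
k=3 load: inc=0.131195, refl=0.131195·-0.428571=-0.0562; V=0.408163+0.131195+-0.056227=0.4831
k=4 src: inc=-0.056227, refl=-0.056227·-0.428571=0.0241; V=0.539359+-0.056227+0.024097=0.5072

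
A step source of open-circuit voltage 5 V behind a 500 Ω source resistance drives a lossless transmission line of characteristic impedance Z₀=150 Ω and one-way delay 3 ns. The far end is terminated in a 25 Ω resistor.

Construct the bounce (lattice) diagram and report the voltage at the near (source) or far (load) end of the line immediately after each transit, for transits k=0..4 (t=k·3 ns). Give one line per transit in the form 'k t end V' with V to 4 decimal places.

0 0 source 1.1538
1 3 load 0.3297
2 6 source -0.1141
3 9 load 0.2029
4 12 source 0.3736

Γ_L=-0.714286, Γ_S=0.538462; launch V₁=5·150/650=1.153846
k=0 src: V=1.1538
k=1 load: inc=1.153846, refl=1.153846·-0.714286=-0.8242; V=0.000000+1.153846+-0.824176=0.3297
k=2 src: inc=-0.824176, refl=-0.824176·0.538462=-0.4438; V=1.153846+-0.824176+-0.443787=-0.1141
k=3 load: inc=-0.443787, refl=-0.443787·-0.714286=0.3170; V=0.329670+-0.443787+0.316991=0.2029
k=4 src: inc=0.316991, refl=0.316991·0.538462=0.1707; V=-0.114117+0.316991+0.170687=0.3736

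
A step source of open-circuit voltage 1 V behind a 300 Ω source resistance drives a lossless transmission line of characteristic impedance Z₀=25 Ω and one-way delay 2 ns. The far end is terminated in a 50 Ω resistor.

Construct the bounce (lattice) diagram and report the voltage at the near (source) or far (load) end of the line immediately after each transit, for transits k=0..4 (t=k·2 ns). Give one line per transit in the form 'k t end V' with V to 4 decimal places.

Γ_L=0.333333, Γ_S=0.846154; launch V₁=1·25/325=0.076923
k=0 src: V=0.0769
k=1 load: inc=0.076923, refl=0.076923·0.333333=0.0256; V=0.000000+0.076923+0.025641=0.1026
k=2 src: inc=0.025641, refl=0.025641·0.846154=0.0217; V=0.076923+0.025641+0.021696=0.1243
k=3 load: inc=0.021696, refl=0.021696·0.333333=0.0072; V=0.102564+0.021696+0.007232=0.1315
k=4 src: inc=0.007232, refl=0.007232·0.846154=0.0061; V=0.124260+0.007232+0.006119=0.1376

0 0 source 0.0769
1 2 load 0.1026
2 4 source 0.1243
3 6 load 0.1315
4 8 source 0.1376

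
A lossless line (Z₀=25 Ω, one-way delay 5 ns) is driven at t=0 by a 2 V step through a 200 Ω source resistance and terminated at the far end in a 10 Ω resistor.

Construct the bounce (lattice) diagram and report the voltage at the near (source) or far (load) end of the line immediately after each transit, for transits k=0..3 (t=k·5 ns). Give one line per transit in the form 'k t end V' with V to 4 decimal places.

Γ_L=-0.428571, Γ_S=0.777778; launch V₁=2·25/225=0.222222
k=0 src: V=0.2222
k=1 load: inc=0.222222, refl=0.222222·-0.428571=-0.0952; V=0.000000+0.222222+-0.095238=0.1270
k=2 src: inc=-0.095238, refl=-0.095238·0.777778=-0.0741; V=0.222222+-0.095238+-0.074074=0.0529
k=3 load: inc=-0.074074, refl=-0.074074·-0.428571=0.0317; V=0.126984+-0.074074+0.031746=0.0847

0 0 source 0.2222
1 5 load 0.1270
2 10 source 0.0529
3 15 load 0.0847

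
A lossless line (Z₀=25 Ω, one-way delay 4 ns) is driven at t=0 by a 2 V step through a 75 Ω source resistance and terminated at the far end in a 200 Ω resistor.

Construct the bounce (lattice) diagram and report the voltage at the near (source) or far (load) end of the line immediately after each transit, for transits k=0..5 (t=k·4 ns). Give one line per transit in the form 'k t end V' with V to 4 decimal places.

Γ_L=0.777778, Γ_S=0.500000; launch V₁=2·25/100=0.500000
k=0 src: V=0.5000
k=1 load: inc=0.500000, refl=0.500000·0.777778=0.3889; V=0.000000+0.500000+0.388889=0.8889
k=2 src: inc=0.388889, refl=0.388889·0.500000=0.1944; V=0.500000+0.388889+0.194444=1.0833
k=3 load: inc=0.194444, refl=0.194444·0.777778=0.1512; V=0.888889+0.194444+0.151235=1.2346
k=4 src: inc=0.151235, refl=0.151235·0.500000=0.0756; V=1.083333+0.151235+0.075617=1.3102
k=5 load: inc=0.075617, refl=0.075617·0.777778=0.0588; V=1.234568+0.075617+0.058813=1.3690

0 0 source 0.5000
1 4 load 0.8889
2 8 source 1.0833
3 12 load 1.2346
4 16 source 1.3102
5 20 load 1.3690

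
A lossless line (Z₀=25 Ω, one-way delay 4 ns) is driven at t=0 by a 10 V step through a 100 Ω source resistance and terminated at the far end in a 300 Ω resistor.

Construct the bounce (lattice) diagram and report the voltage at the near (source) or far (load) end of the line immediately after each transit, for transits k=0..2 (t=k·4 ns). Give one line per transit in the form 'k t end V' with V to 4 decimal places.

Γ_L=0.846154, Γ_S=0.600000; launch V₁=10·25/125=2.000000
k=0 src: V=2.0000
k=1 load: inc=2.000000, refl=2.000000·0.846154=1.6923; V=0.000000+2.000000+1.692308=3.6923
k=2 src: inc=1.692308, refl=1.692308·0.600000=1.0154; V=2.000000+1.692308+1.015385=4.7077

0 0 source 2.0000
1 4 load 3.6923
2 8 source 4.7077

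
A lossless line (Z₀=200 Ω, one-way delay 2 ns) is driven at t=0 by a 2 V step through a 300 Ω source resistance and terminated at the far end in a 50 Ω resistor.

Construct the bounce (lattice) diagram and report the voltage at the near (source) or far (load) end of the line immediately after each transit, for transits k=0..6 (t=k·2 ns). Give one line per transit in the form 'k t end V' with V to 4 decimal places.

0 0 source 0.8000
1 2 load 0.3200
2 4 source 0.2240
3 6 load 0.2816
4 8 source 0.2931
5 10 load 0.2862
6 12 source 0.2848

Γ_L=-0.600000, Γ_S=0.200000; launch V₁=2·200/500=0.800000
k=0 src: V=0.8000
k=1 load: inc=0.800000, refl=0.800000·-0.600000=-0.4800; V=0.000000+0.800000+-0.480000=0.3200
k=2 src: inc=-0.480000, refl=-0.480000·0.200000=-0.0960; V=0.800000+-0.480000+-0.096000=0.2240
k=3 load: inc=-0.096000, refl=-0.096000·-0.600000=0.0576; V=0.320000+-0.096000+0.057600=0.2816
k=4 src: inc=0.057600, refl=0.057600·0.200000=0.0115; V=0.224000+0.057600+0.011520=0.2931
k=5 load: inc=0.011520, refl=0.011520·-0.600000=-0.0069; V=0.281600+0.011520+-0.006912=0.2862
k=6 src: inc=-0.006912, refl=-0.006912·0.200000=-0.0014; V=0.293120+-0.006912+-0.001382=0.2848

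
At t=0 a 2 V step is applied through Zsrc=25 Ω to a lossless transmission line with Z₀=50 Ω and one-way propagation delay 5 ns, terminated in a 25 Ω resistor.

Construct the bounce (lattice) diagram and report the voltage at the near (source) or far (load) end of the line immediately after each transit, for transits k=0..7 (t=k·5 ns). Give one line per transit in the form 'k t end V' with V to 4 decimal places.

Γ_L=-0.333333, Γ_S=-0.333333; launch V₁=2·50/75=1.333333
k=0 src: V=1.3333
k=1 load: inc=1.333333, refl=1.333333·-0.333333=-0.4444; V=0.000000+1.333333+-0.444444=0.8889
k=2 src: inc=-0.444444, refl=-0.444444·-0.333333=0.1481; V=1.333333+-0.444444+0.148148=1.0370
k=3 load: inc=0.148148, refl=0.148148·-0.333333=-0.0494; V=0.888889+0.148148+-0.049383=0.9877
k=4 src: inc=-0.049383, refl=-0.049383·-0.333333=0.0165; V=1.037037+-0.049383+0.016461=1.0041
k=5 load: inc=0.016461, refl=0.016461·-0.333333=-0.0055; V=0.987654+0.016461+-0.005487=0.9986
k=6 src: inc=-0.005487, refl=-0.005487·-0.333333=0.0018; V=1.004115+-0.005487+0.001829=1.0005
k=7 load: inc=0.001829, refl=0.001829·-0.333333=-0.0006; V=0.998628+0.001829+-0.000610=0.9998

0 0 source 1.3333
1 5 load 0.8889
2 10 source 1.0370
3 15 load 0.9877
4 20 source 1.0041
5 25 load 0.9986
6 30 source 1.0005
7 35 load 0.9998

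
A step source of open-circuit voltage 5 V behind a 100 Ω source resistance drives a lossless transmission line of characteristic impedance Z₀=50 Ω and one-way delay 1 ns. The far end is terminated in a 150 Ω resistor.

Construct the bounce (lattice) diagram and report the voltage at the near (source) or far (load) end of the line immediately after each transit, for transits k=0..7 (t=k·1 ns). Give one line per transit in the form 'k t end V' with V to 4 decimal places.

Γ_L=0.500000, Γ_S=0.333333; launch V₁=5·50/150=1.666667
k=0 src: V=1.6667
k=1 load: inc=1.666667, refl=1.666667·0.500000=0.8333; V=0.000000+1.666667+0.833333=2.5000
k=2 src: inc=0.833333, refl=0.833333·0.333333=0.2778; V=1.666667+0.833333+0.277778=2.7778
k=3 load: inc=0.277778, refl=0.277778·0.500000=0.1389; V=2.500000+0.277778+0.138889=2.9167
k=4 src: inc=0.138889, refl=0.138889·0.333333=0.0463; V=2.777778+0.138889+0.046296=2.9630
k=5 load: inc=0.046296, refl=0.046296·0.500000=0.0231; V=2.916667+0.046296+0.023148=2.9861
k=6 src: inc=0.023148, refl=0.023148·0.333333=0.0077; V=2.962963+0.023148+0.007716=2.9938
k=7 load: inc=0.007716, refl=0.007716·0.500000=0.0039; V=2.986111+0.007716+0.003858=2.9977

0 0 source 1.6667
1 1 load 2.5000
2 2 source 2.7778
3 3 load 2.9167
4 4 source 2.9630
5 5 load 2.9861
6 6 source 2.9938
7 7 load 2.9977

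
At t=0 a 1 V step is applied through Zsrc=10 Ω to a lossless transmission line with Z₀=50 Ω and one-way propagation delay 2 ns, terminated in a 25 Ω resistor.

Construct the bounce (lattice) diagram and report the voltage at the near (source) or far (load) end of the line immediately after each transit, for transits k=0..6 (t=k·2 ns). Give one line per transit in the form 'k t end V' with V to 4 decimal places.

0 0 source 0.8333
1 2 load 0.5556
2 4 source 0.7407
3 6 load 0.6790
4 8 source 0.7202
5 10 load 0.7064
6 12 source 0.7156

Γ_L=-0.333333, Γ_S=-0.666667; launch V₁=1·50/60=0.833333
k=0 src: V=0.8333
k=1 load: inc=0.833333, refl=0.833333·-0.333333=-0.2778; V=0.000000+0.833333+-0.277778=0.5556
k=2 src: inc=-0.277778, refl=-0.277778·-0.666667=0.1852; V=0.833333+-0.277778+0.185185=0.7407
k=3 load: inc=0.185185, refl=0.185185·-0.333333=-0.0617; V=0.555556+0.185185+-0.061728=0.6790
k=4 src: inc=-0.061728, refl=-0.061728·-0.666667=0.0412; V=0.740741+-0.061728+0.041152=0.7202
k=5 load: inc=0.041152, refl=0.041152·-0.333333=-0.0137; V=0.679012+0.041152+-0.013717=0.7064
k=6 src: inc=-0.013717, refl=-0.013717·-0.666667=0.0091; V=0.720165+-0.013717+0.009145=0.7156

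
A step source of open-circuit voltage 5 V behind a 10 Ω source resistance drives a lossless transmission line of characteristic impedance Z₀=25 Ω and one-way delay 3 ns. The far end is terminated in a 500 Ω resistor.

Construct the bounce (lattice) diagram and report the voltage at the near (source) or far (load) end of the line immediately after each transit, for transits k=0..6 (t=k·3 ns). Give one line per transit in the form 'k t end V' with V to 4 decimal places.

Γ_L=0.904762, Γ_S=-0.428571; launch V₁=5·25/35=3.571429
k=0 src: V=3.5714
k=1 load: inc=3.571429, refl=3.571429·0.904762=3.2313; V=0.000000+3.571429+3.231293=6.8027
k=2 src: inc=3.231293, refl=3.231293·-0.428571=-1.3848; V=3.571429+3.231293+-1.384840=5.4179
k=3 load: inc=-1.384840, refl=-1.384840·0.904762=-1.2530; V=6.802721+-1.384840+-1.252950=4.1649
k=4 src: inc=-1.252950, refl=-1.252950·-0.428571=0.5370; V=5.417881+-1.252950+0.536979=4.7019
k=5 load: inc=0.536979, refl=0.536979·0.904762=0.4858; V=4.164931+0.536979+0.485838=5.1877
k=6 src: inc=0.485838, refl=0.485838·-0.428571=-0.2082; V=4.701910+0.485838+-0.208216=4.9795

0 0 source 3.5714
1 3 load 6.8027
2 6 source 5.4179
3 9 load 4.1649
4 12 source 4.7019
5 15 load 5.1877
6 18 source 4.9795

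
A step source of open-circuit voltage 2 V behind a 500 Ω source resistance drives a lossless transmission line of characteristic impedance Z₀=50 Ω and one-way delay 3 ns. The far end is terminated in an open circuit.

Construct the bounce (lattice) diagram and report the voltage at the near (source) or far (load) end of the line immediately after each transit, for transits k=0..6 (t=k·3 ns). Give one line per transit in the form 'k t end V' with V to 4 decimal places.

Γ_L=1.000000, Γ_S=0.818182; launch V₁=2·50/550=0.181818
k=0 src: V=0.1818
k=1 load: inc=0.181818, refl=0.181818·1.000000=0.1818; V=0.000000+0.181818+0.181818=0.3636
k=2 src: inc=0.181818, refl=0.181818·0.818182=0.1488; V=0.181818+0.181818+0.148760=0.5124
k=3 load: inc=0.148760, refl=0.148760·1.000000=0.1488; V=0.363636+0.148760+0.148760=0.6612
k=4 src: inc=0.148760, refl=0.148760·0.818182=0.1217; V=0.512397+0.148760+0.121713=0.7829
k=5 load: inc=0.121713, refl=0.121713·1.000000=0.1217; V=0.661157+0.121713+0.121713=0.9046
k=6 src: inc=0.121713, refl=0.121713·0.818182=0.0996; V=0.782870+0.121713+0.099583=1.0042

0 0 source 0.1818
1 3 load 0.3636
2 6 source 0.5124
3 9 load 0.6612
4 12 source 0.7829
5 15 load 0.9046
6 18 source 1.0042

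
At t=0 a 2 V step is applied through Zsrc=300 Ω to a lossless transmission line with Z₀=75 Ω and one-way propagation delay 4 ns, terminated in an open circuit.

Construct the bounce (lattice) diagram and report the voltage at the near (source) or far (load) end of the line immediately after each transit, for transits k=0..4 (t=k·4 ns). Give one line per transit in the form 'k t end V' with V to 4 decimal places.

0 0 source 0.4000
1 4 load 0.8000
2 8 source 1.0400
3 12 load 1.2800
4 16 source 1.4240

Γ_L=1.000000, Γ_S=0.600000; launch V₁=2·75/375=0.400000
k=0 src: V=0.4000
k=1 load: inc=0.400000, refl=0.400000·1.000000=0.4000; V=0.000000+0.400000+0.400000=0.8000
k=2 src: inc=0.400000, refl=0.400000·0.600000=0.2400; V=0.400000+0.400000+0.240000=1.0400
k=3 load: inc=0.240000, refl=0.240000·1.000000=0.2400; V=0.800000+0.240000+0.240000=1.2800
k=4 src: inc=0.240000, refl=0.240000·0.600000=0.1440; V=1.040000+0.240000+0.144000=1.4240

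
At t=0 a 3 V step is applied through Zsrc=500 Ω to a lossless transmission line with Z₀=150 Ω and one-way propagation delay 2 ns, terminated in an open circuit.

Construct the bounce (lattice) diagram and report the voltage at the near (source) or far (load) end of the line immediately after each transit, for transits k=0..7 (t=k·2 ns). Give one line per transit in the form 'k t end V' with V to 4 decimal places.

Γ_L=1.000000, Γ_S=0.538462; launch V₁=3·150/650=0.692308
k=0 src: V=0.6923
k=1 load: inc=0.692308, refl=0.692308·1.000000=0.6923; V=0.000000+0.692308+0.692308=1.3846
k=2 src: inc=0.692308, refl=0.692308·0.538462=0.3728; V=0.692308+0.692308+0.372781=1.7574
k=3 load: inc=0.372781, refl=0.372781·1.000000=0.3728; V=1.384615+0.372781+0.372781=2.1302
k=4 src: inc=0.372781, refl=0.372781·0.538462=0.2007; V=1.757396+0.372781+0.200728=2.3309
k=5 load: inc=0.200728, refl=0.200728·1.000000=0.2007; V=2.130178+0.200728+0.200728=2.5316
k=6 src: inc=0.200728, refl=0.200728·0.538462=0.1081; V=2.330906+0.200728+0.108084=2.6397
k=7 load: inc=0.108084, refl=0.108084·1.000000=0.1081; V=2.531634+0.108084+0.108084=2.7478

0 0 source 0.6923
1 2 load 1.3846
2 4 source 1.7574
3 6 load 2.1302
4 8 source 2.3309
5 10 load 2.5316
6 12 source 2.6397
7 14 load 2.7478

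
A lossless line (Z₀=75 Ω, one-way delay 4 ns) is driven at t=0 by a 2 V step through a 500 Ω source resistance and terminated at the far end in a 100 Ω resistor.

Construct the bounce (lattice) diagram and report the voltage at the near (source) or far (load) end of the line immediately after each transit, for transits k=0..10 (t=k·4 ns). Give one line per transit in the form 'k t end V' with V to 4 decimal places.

0 0 source 0.2609
1 4 load 0.2981
2 8 source 0.3257
3 12 load 0.3296
4 16 source 0.3325
5 20 load 0.3329
6 24 source 0.3332
7 28 load 0.3333
8 32 source 0.3333
9 36 load 0.3333
10 40 source 0.3333

Γ_L=0.142857, Γ_S=0.739130; launch V₁=2·75/575=0.260870
k=0 src: V=0.2609
k=1 load: inc=0.260870, refl=0.260870·0.142857=0.0373; V=0.000000+0.260870+0.037267=0.2981
k=2 src: inc=0.037267, refl=0.037267·0.739130=0.0275; V=0.260870+0.037267+0.027545=0.3257
k=3 load: inc=0.027545, refl=0.027545·0.142857=0.0039; V=0.298137+0.027545+0.003935=0.3296
k=4 src: inc=0.003935, refl=0.003935·0.739130=0.0029; V=0.325682+0.003935+0.002909=0.3325
k=5 load: inc=0.002909, refl=0.002909·0.142857=0.0004; V=0.329617+0.002909+0.000416=0.3329
k=6 src: inc=0.000416, refl=0.000416·0.739130=0.0003; V=0.332525+0.000416+0.000307=0.3332
k=7 load: inc=0.000307, refl=0.000307·0.142857=0.0000; V=0.332941+0.000307+0.000044=0.3333
k=8 src: inc=0.000044, refl=0.000044·0.739130=0.0000; V=0.333248+0.000044+0.000032=0.3333
k=9 load: inc=0.000032, refl=0.000032·0.142857=0.0000; V=0.333292+0.000032+0.000005=0.3333
k=10 src: inc=0.000005, refl=0.000005·0.739130=0.0000; V=0.333324+0.000005+0.000003=0.3333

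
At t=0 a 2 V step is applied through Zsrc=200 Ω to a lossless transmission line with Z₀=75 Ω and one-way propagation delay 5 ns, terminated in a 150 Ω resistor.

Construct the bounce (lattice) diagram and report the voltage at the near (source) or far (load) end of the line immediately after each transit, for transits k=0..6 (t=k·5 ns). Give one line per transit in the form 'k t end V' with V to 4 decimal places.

0 0 source 0.5455
1 5 load 0.7273
2 10 source 0.8099
3 15 load 0.8375
4 20 source 0.8500
5 25 load 0.8542
6 30 source 0.8561

Γ_L=0.333333, Γ_S=0.454545; launch V₁=2·75/275=0.545455
k=0 src: V=0.5455
k=1 load: inc=0.545455, refl=0.545455·0.333333=0.1818; V=0.000000+0.545455+0.181818=0.7273
k=2 src: inc=0.181818, refl=0.181818·0.454545=0.0826; V=0.545455+0.181818+0.082645=0.8099
k=3 load: inc=0.082645, refl=0.082645·0.333333=0.0275; V=0.727273+0.082645+0.027548=0.8375
k=4 src: inc=0.027548, refl=0.027548·0.454545=0.0125; V=0.809917+0.027548+0.012522=0.8500
k=5 load: inc=0.012522, refl=0.012522·0.333333=0.0042; V=0.837466+0.012522+0.004174=0.8542
k=6 src: inc=0.004174, refl=0.004174·0.454545=0.0019; V=0.849987+0.004174+0.001897=0.8561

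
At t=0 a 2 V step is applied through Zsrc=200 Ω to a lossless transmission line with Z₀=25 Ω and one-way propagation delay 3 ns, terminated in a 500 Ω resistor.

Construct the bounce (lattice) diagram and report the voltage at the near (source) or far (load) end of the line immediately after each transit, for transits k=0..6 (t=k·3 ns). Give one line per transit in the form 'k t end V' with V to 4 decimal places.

Γ_L=0.904762, Γ_S=0.777778; launch V₁=2·25/225=0.222222
k=0 src: V=0.2222
k=1 load: inc=0.222222, refl=0.222222·0.904762=0.2011; V=0.000000+0.222222+0.201058=0.4233
k=2 src: inc=0.201058, refl=0.201058·0.777778=0.1564; V=0.222222+0.201058+0.156379=0.5797
k=3 load: inc=0.156379, refl=0.156379·0.904762=0.1415; V=0.423280+0.156379+0.141485=0.7211
k=4 src: inc=0.141485, refl=0.141485·0.777778=0.1100; V=0.579659+0.141485+0.110044=0.8312
k=5 load: inc=0.110044, refl=0.110044·0.904762=0.0996; V=0.721144+0.110044+0.099564=0.9308
k=6 src: inc=0.099564, refl=0.099564·0.777778=0.0774; V=0.831189+0.099564+0.077439=1.0082

0 0 source 0.2222
1 3 load 0.4233
2 6 source 0.5797
3 9 load 0.7211
4 12 source 0.8312
5 15 load 0.9308
6 18 source 1.0082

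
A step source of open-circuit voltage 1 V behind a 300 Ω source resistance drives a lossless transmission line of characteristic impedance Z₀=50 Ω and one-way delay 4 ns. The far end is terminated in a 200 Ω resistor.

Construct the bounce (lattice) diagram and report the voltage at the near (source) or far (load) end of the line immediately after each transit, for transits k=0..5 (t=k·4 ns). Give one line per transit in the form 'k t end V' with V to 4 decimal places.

0 0 source 0.1429
1 4 load 0.2286
2 8 source 0.2898
3 12 load 0.3265
4 16 source 0.3528
5 20 load 0.3685

Γ_L=0.600000, Γ_S=0.714286; launch V₁=1·50/350=0.142857
k=0 src: V=0.1429
k=1 load: inc=0.142857, refl=0.142857·0.600000=0.0857; V=0.000000+0.142857+0.085714=0.2286
k=2 src: inc=0.085714, refl=0.085714·0.714286=0.0612; V=0.142857+0.085714+0.061224=0.2898
k=3 load: inc=0.061224, refl=0.061224·0.600000=0.0367; V=0.228571+0.061224+0.036735=0.3265
k=4 src: inc=0.036735, refl=0.036735·0.714286=0.0262; V=0.289796+0.036735+0.026239=0.3528
k=5 load: inc=0.026239, refl=0.026239·0.600000=0.0157; V=0.326531+0.026239+0.015743=0.3685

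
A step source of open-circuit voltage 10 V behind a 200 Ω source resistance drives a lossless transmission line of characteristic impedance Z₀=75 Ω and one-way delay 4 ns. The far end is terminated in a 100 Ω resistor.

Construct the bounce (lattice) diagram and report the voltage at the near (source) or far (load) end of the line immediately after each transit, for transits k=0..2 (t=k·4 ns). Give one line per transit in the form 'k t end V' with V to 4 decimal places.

Γ_L=0.142857, Γ_S=0.454545; launch V₁=10·75/275=2.727273
k=0 src: V=2.7273
k=1 load: inc=2.727273, refl=2.727273·0.142857=0.3896; V=0.000000+2.727273+0.389610=3.1169
k=2 src: inc=0.389610, refl=0.389610·0.454545=0.1771; V=2.727273+0.389610+0.177096=3.2940

0 0 source 2.7273
1 4 load 3.1169
2 8 source 3.2940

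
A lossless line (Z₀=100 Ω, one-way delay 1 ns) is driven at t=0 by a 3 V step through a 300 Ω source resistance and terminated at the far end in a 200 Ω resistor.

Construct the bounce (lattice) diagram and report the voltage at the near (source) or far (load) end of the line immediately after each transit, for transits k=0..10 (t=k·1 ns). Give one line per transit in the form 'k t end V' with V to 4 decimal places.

Γ_L=0.333333, Γ_S=0.500000; launch V₁=3·100/400=0.750000
k=0 src: V=0.7500
k=1 load: inc=0.750000, refl=0.750000·0.333333=0.2500; V=0.000000+0.750000+0.250000=1.0000
k=2 src: inc=0.250000, refl=0.250000·0.500000=0.1250; V=0.750000+0.250000+0.125000=1.1250
k=3 load: inc=0.125000, refl=0.125000·0.333333=0.0417; V=1.000000+0.125000+0.041667=1.1667
k=4 src: inc=0.041667, refl=0.041667·0.500000=0.0208; V=1.125000+0.041667+0.020833=1.1875
k=5 load: inc=0.020833, refl=0.020833·0.333333=0.0069; V=1.166667+0.020833+0.006944=1.1944
k=6 src: inc=0.006944, refl=0.006944·0.500000=0.0035; V=1.187500+0.006944+0.003472=1.1979
k=7 load: inc=0.003472, refl=0.003472·0.333333=0.0012; V=1.194444+0.003472+0.001157=1.1991
k=8 src: inc=0.001157, refl=0.001157·0.500000=0.0006; V=1.197917+0.001157+0.000579=1.1997
k=9 load: inc=0.000579, refl=0.000579·0.333333=0.0002; V=1.199074+0.000579+0.000193=1.1998
k=10 src: inc=0.000193, refl=0.000193·0.500000=0.0001; V=1.199653+0.000193+0.000096=1.1999

0 0 source 0.7500
1 1 load 1.0000
2 2 source 1.1250
3 3 load 1.1667
4 4 source 1.1875
5 5 load 1.1944
6 6 source 1.1979
7 7 load 1.1991
8 8 source 1.1997
9 9 load 1.1998
10 10 source 1.1999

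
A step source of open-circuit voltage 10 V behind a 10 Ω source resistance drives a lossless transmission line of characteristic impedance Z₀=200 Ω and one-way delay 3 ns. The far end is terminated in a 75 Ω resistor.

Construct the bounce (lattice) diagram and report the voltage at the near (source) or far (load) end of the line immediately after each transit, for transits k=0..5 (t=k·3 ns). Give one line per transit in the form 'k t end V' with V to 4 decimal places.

0 0 source 9.5238
1 3 load 5.1948
2 6 source 9.1115
3 9 load 7.3312
4 12 source 8.9420
5 15 load 8.2098

Γ_L=-0.454545, Γ_S=-0.904762; launch V₁=10·200/210=9.523810
k=0 src: V=9.5238
k=1 load: inc=9.523810, refl=9.523810·-0.454545=-4.3290; V=0.000000+9.523810+-4.329004=5.1948
k=2 src: inc=-4.329004, refl=-4.329004·-0.904762=3.9167; V=9.523810+-4.329004+3.916718=9.1115
k=3 load: inc=3.916718, refl=3.916718·-0.454545=-1.7803; V=5.194805+3.916718+-1.780326=7.3312
k=4 src: inc=-1.780326, refl=-1.780326·-0.904762=1.6108; V=9.111523+-1.780326+1.610772=8.9420
k=5 load: inc=1.610772, refl=1.610772·-0.454545=-0.7322; V=7.331197+1.610772+-0.732169=8.2098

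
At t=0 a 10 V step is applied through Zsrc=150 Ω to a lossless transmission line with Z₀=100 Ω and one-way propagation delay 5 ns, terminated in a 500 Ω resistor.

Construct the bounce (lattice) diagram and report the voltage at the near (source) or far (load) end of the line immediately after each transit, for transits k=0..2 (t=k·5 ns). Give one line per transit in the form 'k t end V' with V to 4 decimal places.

0 0 source 4.0000
1 5 load 6.6667
2 10 source 7.2000

Γ_L=0.666667, Γ_S=0.200000; launch V₁=10·100/250=4.000000
k=0 src: V=4.0000
k=1 load: inc=4.000000, refl=4.000000·0.666667=2.6667; V=0.000000+4.000000+2.666667=6.6667
k=2 src: inc=2.666667, refl=2.666667·0.200000=0.5333; V=4.000000+2.666667+0.533333=7.2000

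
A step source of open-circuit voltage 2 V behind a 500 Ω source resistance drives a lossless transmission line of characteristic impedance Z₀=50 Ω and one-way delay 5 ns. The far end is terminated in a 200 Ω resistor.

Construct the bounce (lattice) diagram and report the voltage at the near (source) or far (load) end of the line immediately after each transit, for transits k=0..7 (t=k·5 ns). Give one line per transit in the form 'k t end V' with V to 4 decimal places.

Γ_L=0.600000, Γ_S=0.818182; launch V₁=2·50/550=0.181818
k=0 src: V=0.1818
k=1 load: inc=0.181818, refl=0.181818·0.600000=0.1091; V=0.000000+0.181818+0.109091=0.2909
k=2 src: inc=0.109091, refl=0.109091·0.818182=0.0893; V=0.181818+0.109091+0.089256=0.3802
k=3 load: inc=0.089256, refl=0.089256·0.600000=0.0536; V=0.290909+0.089256+0.053554=0.4337
k=4 src: inc=0.053554, refl=0.053554·0.818182=0.0438; V=0.380165+0.053554+0.043817=0.4775
k=5 load: inc=0.043817, refl=0.043817·0.600000=0.0263; V=0.433719+0.043817+0.026290=0.5038
k=6 src: inc=0.026290, refl=0.026290·0.818182=0.0215; V=0.477536+0.026290+0.021510=0.5253
k=7 load: inc=0.021510, refl=0.021510·0.600000=0.0129; V=0.503826+0.021510+0.012906=0.5382

0 0 source 0.1818
1 5 load 0.2909
2 10 source 0.3802
3 15 load 0.4337
4 20 source 0.4775
5 25 load 0.5038
6 30 source 0.5253
7 35 load 0.5382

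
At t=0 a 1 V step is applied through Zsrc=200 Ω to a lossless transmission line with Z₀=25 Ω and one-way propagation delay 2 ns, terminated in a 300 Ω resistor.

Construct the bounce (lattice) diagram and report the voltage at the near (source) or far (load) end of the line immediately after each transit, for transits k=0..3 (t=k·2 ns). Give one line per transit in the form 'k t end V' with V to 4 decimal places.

0 0 source 0.1111
1 2 load 0.2051
2 4 source 0.2783
3 6 load 0.3401

Γ_L=0.846154, Γ_S=0.777778; launch V₁=1·25/225=0.111111
k=0 src: V=0.1111
k=1 load: inc=0.111111, refl=0.111111·0.846154=0.0940; V=0.000000+0.111111+0.094017=0.2051
k=2 src: inc=0.094017, refl=0.094017·0.777778=0.0731; V=0.111111+0.094017+0.073124=0.2783
k=3 load: inc=0.073124, refl=0.073124·0.846154=0.0619; V=0.205128+0.073124+0.061874=0.3401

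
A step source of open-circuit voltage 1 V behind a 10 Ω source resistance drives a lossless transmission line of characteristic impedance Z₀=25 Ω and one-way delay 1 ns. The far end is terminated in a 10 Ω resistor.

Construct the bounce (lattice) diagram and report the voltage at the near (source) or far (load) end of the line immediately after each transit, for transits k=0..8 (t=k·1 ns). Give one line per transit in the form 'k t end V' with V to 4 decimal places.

0 0 source 0.7143
1 1 load 0.4082
2 2 source 0.5394
3 3 load 0.4831
4 4 source 0.5072
5 5 load 0.4969
6 6 source 0.5013
7 7 load 0.4994
8 8 source 0.5002

Γ_L=-0.428571, Γ_S=-0.428571; launch V₁=1·25/35=0.714286
k=0 src: V=0.7143
k=1 load: inc=0.714286, refl=0.714286·-0.428571=-0.3061; V=0.000000+0.714286+-0.306122=0.4082
k=2 src: inc=-0.306122, refl=-0.306122·-0.428571=0.1312; V=0.714286+-0.306122+0.131195=0.5394
k=3 load: inc=0.131195, refl=0.131195·-0.428571=-0.0562; V=0.408163+0.131195+-0.056227=0.4831
k=4 src: inc=-0.056227, refl=-0.056227·-0.428571=0.0241; V=0.539359+-0.056227+0.024097=0.5072
k=5 load: inc=0.024097, refl=0.024097·-0.428571=-0.0103; V=0.483132+0.024097+-0.010327=0.4969
k=6 src: inc=-0.010327, refl=-0.010327·-0.428571=0.0044; V=0.507229+-0.010327+0.004426=0.5013
k=7 load: inc=0.004426, refl=0.004426·-0.428571=-0.0019; V=0.496902+0.004426+-0.001897=0.4994
k=8 src: inc=-0.001897, refl=-0.001897·-0.428571=0.0008; V=0.501328+-0.001897+0.000813=0.5002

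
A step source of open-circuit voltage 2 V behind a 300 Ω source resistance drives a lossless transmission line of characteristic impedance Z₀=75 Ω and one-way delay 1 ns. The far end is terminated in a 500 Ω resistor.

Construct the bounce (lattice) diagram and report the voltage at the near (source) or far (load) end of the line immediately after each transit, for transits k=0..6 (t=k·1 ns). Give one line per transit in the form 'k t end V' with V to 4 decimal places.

Γ_L=0.739130, Γ_S=0.600000; launch V₁=2·75/375=0.400000
k=0 src: V=0.4000
k=1 load: inc=0.400000, refl=0.400000·0.739130=0.2957; V=0.000000+0.400000+0.295652=0.6957
k=2 src: inc=0.295652, refl=0.295652·0.600000=0.1774; V=0.400000+0.295652+0.177391=0.8730
k=3 load: inc=0.177391, refl=0.177391·0.739130=0.1311; V=0.695652+0.177391+0.131115=1.0042
k=4 src: inc=0.131115, refl=0.131115·0.600000=0.0787; V=0.873043+0.131115+0.078669=1.0828
k=5 load: inc=0.078669, refl=0.078669·0.739130=0.0581; V=1.004159+0.078669+0.058147=1.1410
k=6 src: inc=0.058147, refl=0.058147·0.600000=0.0349; V=1.082828+0.058147+0.034888=1.1759

0 0 source 0.4000
1 1 load 0.6957
2 2 source 0.8730
3 3 load 1.0042
4 4 source 1.0828
5 5 load 1.1410
6 6 source 1.1759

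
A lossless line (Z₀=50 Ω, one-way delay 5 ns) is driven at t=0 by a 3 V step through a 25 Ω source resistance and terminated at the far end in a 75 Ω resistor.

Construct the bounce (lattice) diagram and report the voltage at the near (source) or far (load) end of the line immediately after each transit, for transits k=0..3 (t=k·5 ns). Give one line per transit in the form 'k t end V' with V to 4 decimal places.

Γ_L=0.200000, Γ_S=-0.333333; launch V₁=3·50/75=2.000000
k=0 src: V=2.0000
k=1 load: inc=2.000000, refl=2.000000·0.200000=0.4000; V=0.000000+2.000000+0.400000=2.4000
k=2 src: inc=0.400000, refl=0.400000·-0.333333=-0.1333; V=2.000000+0.400000+-0.133333=2.2667
k=3 load: inc=-0.133333, refl=-0.133333·0.200000=-0.0267; V=2.400000+-0.133333+-0.026667=2.2400

0 0 source 2.0000
1 5 load 2.4000
2 10 source 2.2667
3 15 load 2.2400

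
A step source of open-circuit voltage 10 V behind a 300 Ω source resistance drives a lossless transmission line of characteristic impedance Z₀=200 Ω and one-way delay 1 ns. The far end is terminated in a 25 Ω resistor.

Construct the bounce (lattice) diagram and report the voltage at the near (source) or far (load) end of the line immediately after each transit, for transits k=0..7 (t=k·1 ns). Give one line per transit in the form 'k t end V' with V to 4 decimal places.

Γ_L=-0.777778, Γ_S=0.200000; launch V₁=10·200/500=4.000000
k=0 src: V=4.0000
k=1 load: inc=4.000000, refl=4.000000·-0.777778=-3.1111; V=0.000000+4.000000+-3.111111=0.8889
k=2 src: inc=-3.111111, refl=-3.111111·0.200000=-0.6222; V=4.000000+-3.111111+-0.622222=0.2667
k=3 load: inc=-0.622222, refl=-0.622222·-0.777778=0.4840; V=0.888889+-0.622222+0.483951=0.7506
k=4 src: inc=0.483951, refl=0.483951·0.200000=0.0968; V=0.266667+0.483951+0.096790=0.8474
k=5 load: inc=0.096790, refl=0.096790·-0.777778=-0.0753; V=0.750617+0.096790+-0.075281=0.7721
k=6 src: inc=-0.075281, refl=-0.075281·0.200000=-0.0151; V=0.847407+-0.075281+-0.015056=0.7571
k=7 load: inc=-0.015056, refl=-0.015056·-0.777778=0.0117; V=0.772126+-0.015056+0.011710=0.7688

0 0 source 4.0000
1 1 load 0.8889
2 2 source 0.2667
3 3 load 0.7506
4 4 source 0.8474
5 5 load 0.7721
6 6 source 0.7571
7 7 load 0.7688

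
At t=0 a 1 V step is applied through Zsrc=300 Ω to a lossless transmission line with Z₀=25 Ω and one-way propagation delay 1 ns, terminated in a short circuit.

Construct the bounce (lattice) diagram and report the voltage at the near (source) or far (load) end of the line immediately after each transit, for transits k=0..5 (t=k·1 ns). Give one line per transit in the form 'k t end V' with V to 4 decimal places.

Γ_L=-1.000000, Γ_S=0.846154; launch V₁=1·25/325=0.076923
k=0 src: V=0.0769
k=1 load: inc=0.076923, refl=0.076923·-1.000000=-0.0769; V=0.000000+0.076923+-0.076923=0.0000
k=2 src: inc=-0.076923, refl=-0.076923·0.846154=-0.0651; V=0.076923+-0.076923+-0.065089=-0.0651
k=3 load: inc=-0.065089, refl=-0.065089·-1.000000=0.0651; V=0.000000+-0.065089+0.065089=0.0000
k=4 src: inc=0.065089, refl=0.065089·0.846154=0.0551; V=-0.065089+0.065089+0.055075=0.0551
k=5 load: inc=0.055075, refl=0.055075·-1.000000=-0.0551; V=0.000000+0.055075+-0.055075=0.0000

0 0 source 0.0769
1 1 load 0.0000
2 2 source -0.0651
3 3 load 0.0000
4 4 source 0.0551
5 5 load 0.0000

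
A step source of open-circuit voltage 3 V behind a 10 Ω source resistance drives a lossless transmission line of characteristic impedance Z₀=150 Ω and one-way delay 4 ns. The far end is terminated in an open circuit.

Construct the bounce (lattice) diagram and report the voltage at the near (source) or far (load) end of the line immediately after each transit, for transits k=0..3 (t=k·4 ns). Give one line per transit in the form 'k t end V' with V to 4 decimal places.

0 0 source 2.8125
1 4 load 5.6250
2 8 source 3.1641
3 12 load 0.7031

Γ_L=1.000000, Γ_S=-0.875000; launch V₁=3·150/160=2.812500
k=0 src: V=2.8125
k=1 load: inc=2.812500, refl=2.812500·1.000000=2.8125; V=0.000000+2.812500+2.812500=5.6250
k=2 src: inc=2.812500, refl=2.812500·-0.875000=-2.4609; V=2.812500+2.812500+-2.460938=3.1641
k=3 load: inc=-2.460938, refl=-2.460938·1.000000=-2.4609; V=5.625000+-2.460938+-2.460938=0.7031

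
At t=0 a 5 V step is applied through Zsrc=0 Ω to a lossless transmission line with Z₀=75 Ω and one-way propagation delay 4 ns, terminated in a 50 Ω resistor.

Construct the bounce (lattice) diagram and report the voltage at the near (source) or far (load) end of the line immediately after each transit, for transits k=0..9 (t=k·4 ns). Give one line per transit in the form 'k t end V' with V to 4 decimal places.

0 0 source 5.0000
1 4 load 4.0000
2 8 source 5.0000
3 12 load 4.8000
4 16 source 5.0000
5 20 load 4.9600
6 24 source 5.0000
7 28 load 4.9920
8 32 source 5.0000
9 36 load 4.9984

Γ_L=-0.200000, Γ_S=-1.000000; launch V₁=5·75/75=5.000000
k=0 src: V=5.0000
k=1 load: inc=5.000000, refl=5.000000·-0.200000=-1.0000; V=0.000000+5.000000+-1.000000=4.0000
k=2 src: inc=-1.000000, refl=-1.000000·-1.000000=1.0000; V=5.000000+-1.000000+1.000000=5.0000
k=3 load: inc=1.000000, refl=1.000000·-0.200000=-0.2000; V=4.000000+1.000000+-0.200000=4.8000
k=4 src: inc=-0.200000, refl=-0.200000·-1.000000=0.2000; V=5.000000+-0.200000+0.200000=5.0000
k=5 load: inc=0.200000, refl=0.200000·-0.200000=-0.0400; V=4.800000+0.200000+-0.040000=4.9600
k=6 src: inc=-0.040000, refl=-0.040000·-1.000000=0.0400; V=5.000000+-0.040000+0.040000=5.0000
k=7 load: inc=0.040000, refl=0.040000·-0.200000=-0.0080; V=4.960000+0.040000+-0.008000=4.9920
k=8 src: inc=-0.008000, refl=-0.008000·-1.000000=0.0080; V=5.000000+-0.008000+0.008000=5.0000
k=9 load: inc=0.008000, refl=0.008000·-0.200000=-0.0016; V=4.992000+0.008000+-0.001600=4.9984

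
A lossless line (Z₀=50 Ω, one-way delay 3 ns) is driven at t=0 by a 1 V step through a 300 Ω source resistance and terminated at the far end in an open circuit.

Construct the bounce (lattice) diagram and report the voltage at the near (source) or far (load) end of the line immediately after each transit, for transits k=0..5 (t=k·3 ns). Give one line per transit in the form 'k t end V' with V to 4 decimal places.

0 0 source 0.1429
1 3 load 0.2857
2 6 source 0.3878
3 9 load 0.4898
4 12 source 0.5627
5 15 load 0.6356

Γ_L=1.000000, Γ_S=0.714286; launch V₁=1·50/350=0.142857
k=0 src: V=0.1429
k=1 load: inc=0.142857, refl=0.142857·1.000000=0.1429; V=0.000000+0.142857+0.142857=0.2857
k=2 src: inc=0.142857, refl=0.142857·0.714286=0.1020; V=0.142857+0.142857+0.102041=0.3878
k=3 load: inc=0.102041, refl=0.102041·1.000000=0.1020; V=0.285714+0.102041+0.102041=0.4898
k=4 src: inc=0.102041, refl=0.102041·0.714286=0.0729; V=0.387755+0.102041+0.072886=0.5627
k=5 load: inc=0.072886, refl=0.072886·1.000000=0.0729; V=0.489796+0.072886+0.072886=0.6356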